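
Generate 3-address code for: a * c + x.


Break into single-operator statements:
t1 = a * c
t2 = t1 + x


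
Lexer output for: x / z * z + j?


Scan left to right, longest-match per lexeme
Tokens: ID(x), OP(/), ID(z), OP(*), ID(z), OP(+), ID(j)


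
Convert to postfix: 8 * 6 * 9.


Left to right (same or higher precedence on left)
Postfix: 8 6 * 9 *


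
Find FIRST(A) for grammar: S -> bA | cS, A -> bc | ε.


Per alternative of A: FIRST(bc) = {b}; FIRST(ε) = {ε}
FIRST(A) = {b, ε}


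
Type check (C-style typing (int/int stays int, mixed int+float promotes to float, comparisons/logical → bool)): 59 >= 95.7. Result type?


Operand types: int >= float
Rule: comparison yields bool
Result type: bool


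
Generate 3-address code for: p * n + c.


Break into single-operator statements:
t1 = p * n
t2 = t1 + c


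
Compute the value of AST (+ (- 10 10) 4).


Evaluate inner: (- 10 10) = 0
Evaluate root: (+ 0 4) = 4
Result: 4


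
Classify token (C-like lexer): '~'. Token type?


Pattern: operator symbol
Type: OPERATOR


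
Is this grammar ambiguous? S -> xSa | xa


balanced x^n…a^n: each string has a unique parse
Unambiguous


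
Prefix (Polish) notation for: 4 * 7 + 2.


left-to-right (same/higher precedence on left): tree is (+ (* 4 7) 2)
Prefix: + * 4 7 2


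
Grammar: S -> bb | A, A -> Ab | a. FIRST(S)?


Per alternative of S: FIRST(bb) = {b}; FIRST(A) = {a}
FIRST(S) = {a, b}


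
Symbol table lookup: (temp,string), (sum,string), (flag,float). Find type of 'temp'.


Lookup 'temp' → type string


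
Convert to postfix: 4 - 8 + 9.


Left to right (same or higher precedence on left)
Postfix: 4 8 - 9 +


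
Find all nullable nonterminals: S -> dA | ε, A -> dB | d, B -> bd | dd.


A nonterminal is nullable iff some alternative derives ε (directly, or every symbol in it is nullable)
Nullable: {S}


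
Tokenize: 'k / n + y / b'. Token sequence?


Scan left to right, longest-match per lexeme
Tokens: ID(k), OP(/), ID(n), OP(+), ID(y), OP(/), ID(b)


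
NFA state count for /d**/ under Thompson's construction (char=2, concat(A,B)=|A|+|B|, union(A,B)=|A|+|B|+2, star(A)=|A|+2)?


Syntax tree has 1 char leaf(s), 0 union(s), 2 star(s)
chars contribute 1×2 = 2; each union adds +2; each star adds +2
Total: 2 + 0 + 4 = 6 states


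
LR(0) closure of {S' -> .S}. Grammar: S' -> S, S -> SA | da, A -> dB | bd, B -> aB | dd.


Start: S' -> .S
For each item with dot before a nonterminal B, add B -> .γ for every B-production
Closure: [S' -> .S, S -> .SA, S -> .da]


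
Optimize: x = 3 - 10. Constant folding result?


3 - 10 = -7 at compile time
Optimized: x = -7


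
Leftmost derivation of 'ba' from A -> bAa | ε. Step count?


Derivation: A => bAa => ba
Steps: 2


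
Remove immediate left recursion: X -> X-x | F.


Left-recursive alternatives: X-x; non-recursive: F
Introduce X': X -> FX', X' -> -xX' | ε


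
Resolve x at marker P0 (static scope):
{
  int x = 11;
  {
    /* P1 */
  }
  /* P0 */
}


x declared in the same block as P0
x = 11


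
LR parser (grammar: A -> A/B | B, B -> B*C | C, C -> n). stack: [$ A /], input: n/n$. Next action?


no handle ('A/' is not any RHS); shift 'n'
Action: shift


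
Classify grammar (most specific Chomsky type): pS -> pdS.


LHS has context (more than one symbol) and |LHS| ≤ |RHS|
Classification: Type 1 (Context-Sensitive)


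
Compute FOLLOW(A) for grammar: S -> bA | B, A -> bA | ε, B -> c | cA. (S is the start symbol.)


$ ∈ FOLLOW(S). For each A -> αBβ: add FIRST(β)\{ε} to FOLLOW(B); if β nullable, add FOLLOW(A).
FOLLOW(A) = {$}


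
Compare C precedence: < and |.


'<' is relational (level 7); '|' is bitwise OR (level 3)
Higher level binds tighter
'<' has higher precedence than '|'


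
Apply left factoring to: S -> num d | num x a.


Common prefix: 'num'
Factored: S -> num S', S' -> d | x a


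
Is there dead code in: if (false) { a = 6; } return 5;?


condition is constant false, so the whole block is unreachable
Dead: 'if (false) { a = 6; }'


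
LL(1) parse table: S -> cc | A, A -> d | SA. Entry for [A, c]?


For [A, c]: 'c' ∈ FIRST(SA)
Entry: A -> SA


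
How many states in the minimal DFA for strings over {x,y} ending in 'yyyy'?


Track the longest suffix of input matching a prefix of 'yyyy': 5 classes (prefixes of length 0..4)
Minimal DFA: 5 states


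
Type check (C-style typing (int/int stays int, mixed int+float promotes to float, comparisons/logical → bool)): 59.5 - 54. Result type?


Operand types: float - int
Rule: mixed int/float promotes to float; int/int stays int
Result type: float


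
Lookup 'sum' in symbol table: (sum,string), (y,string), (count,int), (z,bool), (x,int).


Lookup 'sum' → type string


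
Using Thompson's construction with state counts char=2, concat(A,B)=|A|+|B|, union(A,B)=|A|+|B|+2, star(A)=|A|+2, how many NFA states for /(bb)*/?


Syntax tree has 2 char leaf(s), 0 union(s), 1 star(s)
chars contribute 2×2 = 4; each union adds +2; each star adds +2
Total: 4 + 0 + 2 = 6 states


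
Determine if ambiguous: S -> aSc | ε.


balanced a^n…c^n: each string has a unique parse
Unambiguous


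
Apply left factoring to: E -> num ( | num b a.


Common prefix: 'num'
Factored: E -> num E', E' -> ( | b a


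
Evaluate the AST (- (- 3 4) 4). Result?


Evaluate inner: (- 3 4) = -1
Evaluate root: (- -1 4) = -5
Result: -5


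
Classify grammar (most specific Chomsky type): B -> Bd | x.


Left-linear: every RHS is a terminal or one nonterminal followed by a terminal
Classification: Type 3 (Regular)


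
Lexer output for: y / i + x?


Scan left to right, longest-match per lexeme
Tokens: ID(y), OP(/), ID(i), OP(+), ID(x)


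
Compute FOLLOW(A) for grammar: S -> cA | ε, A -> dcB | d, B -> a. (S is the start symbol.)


$ ∈ FOLLOW(S). For each A -> αBβ: add FIRST(β)\{ε} to FOLLOW(B); if β nullable, add FOLLOW(A).
FOLLOW(A) = {$}


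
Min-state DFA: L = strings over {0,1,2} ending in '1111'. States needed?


Track the longest suffix of input matching a prefix of '1111': 5 classes (prefixes of length 0..4)
Minimal DFA: 5 states


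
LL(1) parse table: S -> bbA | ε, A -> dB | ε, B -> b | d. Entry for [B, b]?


For [B, b]: 'b' ∈ FIRST(b)
Entry: B -> b


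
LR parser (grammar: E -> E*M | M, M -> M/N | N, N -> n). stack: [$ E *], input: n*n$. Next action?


no handle ('E*' is not any RHS); shift 'n'
Action: shift


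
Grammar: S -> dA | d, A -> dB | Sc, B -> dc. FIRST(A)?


Per alternative of A: FIRST(dB) = {d}; FIRST(Sc) = {d}
FIRST(A) = {d}


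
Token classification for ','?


Pattern: delimiter/punctuation
Type: PUNCTUATION


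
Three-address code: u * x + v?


Break into single-operator statements:
t1 = u * x
t2 = t1 + v


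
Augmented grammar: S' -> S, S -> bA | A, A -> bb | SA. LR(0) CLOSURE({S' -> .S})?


Start: S' -> .S
For each item with dot before a nonterminal B, add B -> .γ for every B-production
Closure: [S' -> .S, S -> .bA, S -> .A, A -> .bb, A -> .SA]


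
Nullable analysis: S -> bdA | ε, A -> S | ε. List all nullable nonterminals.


A nonterminal is nullable iff some alternative derives ε (directly, or every symbol in it is nullable)
Nullable: {A, S}


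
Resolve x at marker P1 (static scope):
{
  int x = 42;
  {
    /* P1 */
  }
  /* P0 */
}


P1's block does not declare x; resolves to the enclosing declaration at depth 0
x = 42


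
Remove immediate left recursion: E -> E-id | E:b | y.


Left-recursive alternatives: E-id, E:b; non-recursive: y
Introduce E': E -> yE', E' -> -idE' | :bE' | ε


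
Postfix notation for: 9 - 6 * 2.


* has higher precedence, evaluate 6*2 first
Postfix: 9 6 2 * -


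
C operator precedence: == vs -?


'-' is additive (level 9); '==' is equality (level 6)
Higher level binds tighter
'-' has higher precedence than '=='


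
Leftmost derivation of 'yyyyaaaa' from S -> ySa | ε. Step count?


Derivation: S => ySa => yySaa => yyySaaa => yyyySaaaa => yyyyaaaa
Steps: 5


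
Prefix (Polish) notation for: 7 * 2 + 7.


left-to-right (same/higher precedence on left): tree is (+ (* 7 2) 7)
Prefix: + * 7 2 7


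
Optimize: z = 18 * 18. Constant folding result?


18 * 18 = 324 at compile time
Optimized: z = 324


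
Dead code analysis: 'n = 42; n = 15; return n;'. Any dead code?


first assignment to n is overwritten before any read
Dead: 'n = 42'


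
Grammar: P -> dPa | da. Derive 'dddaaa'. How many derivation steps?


Derivation: P => dPa => ddPaa => dddaaa
Steps: 3


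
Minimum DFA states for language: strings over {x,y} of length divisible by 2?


Track length mod 2: states 0..1, accept at 0
Minimal DFA: 2 states


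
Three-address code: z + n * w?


Break into single-operator statements:
t1 = n * w
t2 = z + t1


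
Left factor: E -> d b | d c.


Common prefix: 'd'
Factored: E -> d E', E' -> b | c


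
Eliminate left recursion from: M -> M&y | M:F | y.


Left-recursive alternatives: M&y, M:F; non-recursive: y
Introduce M': M -> yM', M' -> &yM' | :FM' | ε


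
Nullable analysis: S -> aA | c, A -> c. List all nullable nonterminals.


A nonterminal is nullable iff some alternative derives ε (directly, or every symbol in it is nullable)
Nullable: {}


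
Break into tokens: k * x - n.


Scan left to right, longest-match per lexeme
Tokens: ID(k), OP(*), ID(x), OP(-), ID(n)


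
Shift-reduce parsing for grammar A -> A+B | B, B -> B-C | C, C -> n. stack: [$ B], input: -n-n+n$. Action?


shift '-' to continue B -> B-C
Action: shift


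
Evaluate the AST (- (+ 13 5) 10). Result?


Evaluate inner: (+ 13 5) = 18
Evaluate root: (- 18 10) = 8
Result: 8


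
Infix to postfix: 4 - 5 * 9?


* has higher precedence, evaluate 5*9 first
Postfix: 4 5 9 * -


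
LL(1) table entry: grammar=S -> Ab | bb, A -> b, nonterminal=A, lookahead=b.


For [A, b]: 'b' ∈ FIRST(b)
Entry: A -> b


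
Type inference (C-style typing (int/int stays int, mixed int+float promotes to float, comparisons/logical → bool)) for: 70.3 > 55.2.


Operand types: float > float
Rule: comparison yields bool
Result type: bool


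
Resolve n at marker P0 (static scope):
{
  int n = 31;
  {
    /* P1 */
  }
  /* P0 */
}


n declared in the same block as P0
n = 31


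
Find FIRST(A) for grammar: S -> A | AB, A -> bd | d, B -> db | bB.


Per alternative of A: FIRST(bd) = {b}; FIRST(d) = {d}
FIRST(A) = {b, d}


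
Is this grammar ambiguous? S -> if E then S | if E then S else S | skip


dangling else: 'if E then if E then skip else skip' parses two ways
Ambiguous


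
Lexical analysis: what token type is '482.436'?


Pattern: digits with a decimal point
Type: FLOAT_LITERAL


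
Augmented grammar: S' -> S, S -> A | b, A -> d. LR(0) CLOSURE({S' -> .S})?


Start: S' -> .S
For each item with dot before a nonterminal B, add B -> .γ for every B-production
Closure: [S' -> .S, S -> .A, S -> .b, A -> .d]


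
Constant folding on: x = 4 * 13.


4 * 13 = 52 at compile time
Optimized: x = 52


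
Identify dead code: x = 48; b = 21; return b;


x is assigned but never read
Dead: 'x = 48'


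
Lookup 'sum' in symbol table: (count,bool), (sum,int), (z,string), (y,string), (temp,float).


Lookup 'sum' → type int


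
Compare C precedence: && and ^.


'^' is bitwise XOR (level 4); '&&' is logical AND (level 2)
Higher level binds tighter
'^' has higher precedence than '&&'


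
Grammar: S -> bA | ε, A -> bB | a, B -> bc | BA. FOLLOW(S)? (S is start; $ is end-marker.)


$ ∈ FOLLOW(S). For each A -> αBβ: add FIRST(β)\{ε} to FOLLOW(B); if β nullable, add FOLLOW(A).
FOLLOW(S) = {$}


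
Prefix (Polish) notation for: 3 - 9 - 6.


left-to-right (same/higher precedence on left): tree is (- (- 3 9) 6)
Prefix: - - 3 9 6


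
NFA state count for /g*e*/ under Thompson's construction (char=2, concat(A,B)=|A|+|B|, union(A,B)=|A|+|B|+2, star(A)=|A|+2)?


Syntax tree has 2 char leaf(s), 0 union(s), 2 star(s)
chars contribute 2×2 = 4; each union adds +2; each star adds +2
Total: 4 + 0 + 4 = 8 states


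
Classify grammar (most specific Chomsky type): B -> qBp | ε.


Single nonterminal LHS, but q^n p^n is not regular
Classification: Type 2 (Context-Free)


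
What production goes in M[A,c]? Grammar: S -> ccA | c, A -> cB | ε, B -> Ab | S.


For [A, c]: 'c' ∈ FIRST(cB)
Entry: A -> cB


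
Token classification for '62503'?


Pattern: digits only
Type: INTEGER_LITERAL


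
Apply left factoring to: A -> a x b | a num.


Common prefix: 'a'
Factored: A -> a A', A' -> x b | num


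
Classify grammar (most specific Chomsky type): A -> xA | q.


Right-linear: every RHS is a terminal or a terminal followed by one nonterminal
Classification: Type 3 (Regular)


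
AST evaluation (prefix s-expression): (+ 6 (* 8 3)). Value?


Evaluate inner: (* 8 3) = 24
Evaluate root: (+ 6 24) = 30
Result: 30


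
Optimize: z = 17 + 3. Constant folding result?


17 + 3 = 20 at compile time
Optimized: z = 20


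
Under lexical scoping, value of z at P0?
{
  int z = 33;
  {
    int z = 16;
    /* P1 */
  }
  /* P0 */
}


z declared in the same block as P0
z = 33


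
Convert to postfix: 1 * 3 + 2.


Left to right (same or higher precedence on left)
Postfix: 1 3 * 2 +


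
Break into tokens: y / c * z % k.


Scan left to right, longest-match per lexeme
Tokens: ID(y), OP(/), ID(c), OP(*), ID(z), OP(%), ID(k)


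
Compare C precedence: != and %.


'%' is multiplicative (level 10); '!=' is equality (level 6)
Higher level binds tighter
'%' has higher precedence than '!='


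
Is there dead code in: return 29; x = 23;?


statement follows a return and is unreachable
Dead: 'x = 23'


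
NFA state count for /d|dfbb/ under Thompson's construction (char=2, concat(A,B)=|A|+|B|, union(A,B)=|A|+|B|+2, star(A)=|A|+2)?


Syntax tree has 5 char leaf(s), 1 union(s), 0 star(s)
chars contribute 5×2 = 10; each union adds +2; each star adds +2
Total: 10 + 2 + 0 = 12 states


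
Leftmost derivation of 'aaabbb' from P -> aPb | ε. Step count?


Derivation: P => aPb => aaPbb => aaaPbbb => aaabbb
Steps: 4


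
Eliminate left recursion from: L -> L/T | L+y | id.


Left-recursive alternatives: L/T, L+y; non-recursive: id
Introduce L': L -> idL', L' -> /TL' | +yL' | ε


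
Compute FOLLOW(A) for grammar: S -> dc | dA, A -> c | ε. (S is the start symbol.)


$ ∈ FOLLOW(S). For each A -> αBβ: add FIRST(β)\{ε} to FOLLOW(B); if β nullable, add FOLLOW(A).
FOLLOW(A) = {$}


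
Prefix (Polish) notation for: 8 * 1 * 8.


left-to-right (same/higher precedence on left): tree is (* (* 8 1) 8)
Prefix: * * 8 1 8


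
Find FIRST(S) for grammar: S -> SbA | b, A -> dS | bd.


Per alternative of S: FIRST(SbA) = {b}; FIRST(b) = {b}
FIRST(S) = {b}


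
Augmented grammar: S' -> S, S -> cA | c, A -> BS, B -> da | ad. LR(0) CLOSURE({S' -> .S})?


Start: S' -> .S
For each item with dot before a nonterminal B, add B -> .γ for every B-production
Closure: [S' -> .S, S -> .cA, S -> .c]


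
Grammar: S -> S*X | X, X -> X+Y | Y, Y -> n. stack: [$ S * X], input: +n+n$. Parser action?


'+' can extend X; shift to build X -> X+Y
Action: shift


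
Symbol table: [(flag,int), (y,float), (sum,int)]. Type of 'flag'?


Lookup 'flag' → type int


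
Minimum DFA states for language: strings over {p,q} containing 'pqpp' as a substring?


KMP-style automaton: 4 progress states + 1 absorbing accept = 5
Minimal DFA: 5 states


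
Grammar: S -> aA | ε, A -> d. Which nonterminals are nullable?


A nonterminal is nullable iff some alternative derives ε (directly, or every symbol in it is nullable)
Nullable: {S}


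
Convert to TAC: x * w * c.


Break into single-operator statements:
t1 = x * w
t2 = t1 * c


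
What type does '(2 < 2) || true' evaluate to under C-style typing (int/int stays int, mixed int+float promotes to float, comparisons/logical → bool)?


Operand types: bool || bool
Rule: logical operators take bool operands and yield bool
Result type: bool


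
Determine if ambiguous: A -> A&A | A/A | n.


'n&n/n' has two parse trees (no precedence encoded between & and /)
Ambiguous


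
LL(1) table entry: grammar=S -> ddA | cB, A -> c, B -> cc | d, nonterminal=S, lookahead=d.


For [S, d]: 'd' ∈ FIRST(ddA)
Entry: S -> ddA


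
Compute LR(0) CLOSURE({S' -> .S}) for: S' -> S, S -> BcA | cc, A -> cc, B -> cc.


Start: S' -> .S
For each item with dot before a nonterminal B, add B -> .γ for every B-production
Closure: [S' -> .S, S -> .BcA, S -> .cc, B -> .cc]


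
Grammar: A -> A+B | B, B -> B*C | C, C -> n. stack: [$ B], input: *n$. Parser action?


shift '*' to continue B -> B*C
Action: shift


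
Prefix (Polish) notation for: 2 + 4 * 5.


'*' binds tighter: tree is (+ 2 (* 4 5))
Prefix: + 2 * 4 5


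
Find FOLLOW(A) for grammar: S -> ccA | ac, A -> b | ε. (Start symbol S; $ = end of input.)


$ ∈ FOLLOW(S). For each A -> αBβ: add FIRST(β)\{ε} to FOLLOW(B); if β nullable, add FOLLOW(A).
FOLLOW(A) = {$}


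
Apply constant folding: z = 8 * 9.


8 * 9 = 72 at compile time
Optimized: z = 72


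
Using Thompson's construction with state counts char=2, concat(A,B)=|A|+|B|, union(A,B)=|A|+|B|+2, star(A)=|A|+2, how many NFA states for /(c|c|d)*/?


Syntax tree has 3 char leaf(s), 2 union(s), 1 star(s)
chars contribute 3×2 = 6; each union adds +2; each star adds +2
Total: 6 + 4 + 2 = 12 states


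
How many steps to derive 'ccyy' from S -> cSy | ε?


Derivation: S => cSy => ccSyy => ccyy
Steps: 3


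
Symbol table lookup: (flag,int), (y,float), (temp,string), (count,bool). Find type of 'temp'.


Lookup 'temp' → type string


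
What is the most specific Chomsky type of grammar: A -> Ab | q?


Left-linear: every RHS is a terminal or one nonterminal followed by a terminal
Classification: Type 3 (Regular)


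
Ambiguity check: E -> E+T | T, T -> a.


precedence layered via separate nonterminal T: deterministic
Unambiguous


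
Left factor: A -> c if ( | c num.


Common prefix: 'c'
Factored: A -> c A', A' -> if ( | num


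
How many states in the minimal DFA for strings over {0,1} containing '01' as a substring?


KMP-style automaton: 2 progress states + 1 absorbing accept = 3
Minimal DFA: 3 states


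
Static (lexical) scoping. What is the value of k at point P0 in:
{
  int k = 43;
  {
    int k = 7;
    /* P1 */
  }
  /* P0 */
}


k declared in the same block as P0
k = 43


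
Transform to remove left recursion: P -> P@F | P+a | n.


Left-recursive alternatives: P@F, P+a; non-recursive: n
Introduce P': P -> nP', P' -> @FP' | +aP' | ε


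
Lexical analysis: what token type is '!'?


Pattern: operator symbol
Type: OPERATOR


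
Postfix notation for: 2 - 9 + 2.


Left to right (same or higher precedence on left)
Postfix: 2 9 - 2 +


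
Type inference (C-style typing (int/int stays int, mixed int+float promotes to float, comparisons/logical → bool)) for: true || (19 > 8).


Operand types: bool || bool
Rule: logical operators take bool operands and yield bool
Result type: bool


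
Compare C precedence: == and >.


'>' is relational (level 7); '==' is equality (level 6)
Higher level binds tighter
'>' has higher precedence than '=='


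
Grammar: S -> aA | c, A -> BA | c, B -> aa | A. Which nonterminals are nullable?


A nonterminal is nullable iff some alternative derives ε (directly, or every symbol in it is nullable)
Nullable: {}


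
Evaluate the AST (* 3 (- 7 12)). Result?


Evaluate inner: (- 7 12) = -5
Evaluate root: (* 3 -5) = -15
Result: -15


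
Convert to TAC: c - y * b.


Break into single-operator statements:
t1 = y * b
t2 = c - t1


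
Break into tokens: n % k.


Scan left to right, longest-match per lexeme
Tokens: ID(n), OP(%), ID(k)


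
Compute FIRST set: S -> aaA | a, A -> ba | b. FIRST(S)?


Per alternative of S: FIRST(aaA) = {a}; FIRST(a) = {a}
FIRST(S) = {a}


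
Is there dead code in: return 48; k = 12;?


statement follows a return and is unreachable
Dead: 'k = 12'


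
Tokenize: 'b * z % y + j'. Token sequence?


Scan left to right, longest-match per lexeme
Tokens: ID(b), OP(*), ID(z), OP(%), ID(y), OP(+), ID(j)


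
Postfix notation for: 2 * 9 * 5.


Left to right (same or higher precedence on left)
Postfix: 2 9 * 5 *


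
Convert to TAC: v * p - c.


Break into single-operator statements:
t1 = v * p
t2 = t1 - c


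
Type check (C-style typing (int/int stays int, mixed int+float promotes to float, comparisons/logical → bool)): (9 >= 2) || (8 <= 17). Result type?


Operand types: bool || bool
Rule: logical operators take bool operands and yield bool
Result type: bool


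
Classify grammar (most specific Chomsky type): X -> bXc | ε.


Single nonterminal LHS, but b^n c^n is not regular
Classification: Type 2 (Context-Free)


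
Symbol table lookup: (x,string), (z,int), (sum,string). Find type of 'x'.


Lookup 'x' → type string


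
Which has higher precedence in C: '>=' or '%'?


'%' is multiplicative (level 10); '>=' is relational (level 7)
Higher level binds tighter
'%' has higher precedence than '>='


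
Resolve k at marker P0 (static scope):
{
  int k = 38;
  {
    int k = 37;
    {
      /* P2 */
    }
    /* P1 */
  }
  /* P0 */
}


k declared in the same block as P0
k = 38


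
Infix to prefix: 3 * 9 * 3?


left-to-right (same/higher precedence on left): tree is (* (* 3 9) 3)
Prefix: * * 3 9 3


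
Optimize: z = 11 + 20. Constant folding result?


11 + 20 = 31 at compile time
Optimized: z = 31


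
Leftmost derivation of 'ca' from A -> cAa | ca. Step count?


Derivation: A => ca
Steps: 1


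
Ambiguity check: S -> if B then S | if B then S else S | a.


dangling else: 'if B then if B then a else a' parses two ways
Ambiguous


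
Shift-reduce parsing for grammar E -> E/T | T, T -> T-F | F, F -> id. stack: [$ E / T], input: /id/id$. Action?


handle 'E/T' on top; lookahead ∈ FOLLOW(E) = {/, $}
Action: reduce (E -> E/T)


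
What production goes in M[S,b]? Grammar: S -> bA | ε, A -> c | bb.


For [S, b]: 'b' ∈ FIRST(bA)
Entry: S -> bA


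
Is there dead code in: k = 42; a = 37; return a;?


k is assigned but never read
Dead: 'k = 42'


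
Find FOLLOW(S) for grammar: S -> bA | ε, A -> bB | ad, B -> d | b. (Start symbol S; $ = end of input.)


$ ∈ FOLLOW(S). For each A -> αBβ: add FIRST(β)\{ε} to FOLLOW(B); if β nullable, add FOLLOW(A).
FOLLOW(S) = {$}


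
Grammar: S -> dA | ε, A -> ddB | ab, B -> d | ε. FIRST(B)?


Per alternative of B: FIRST(d) = {d}; FIRST(ε) = {ε}
FIRST(B) = {d, ε}


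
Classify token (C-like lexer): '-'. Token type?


Pattern: operator symbol
Type: OPERATOR


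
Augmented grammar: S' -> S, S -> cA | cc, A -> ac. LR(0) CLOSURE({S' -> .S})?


Start: S' -> .S
For each item with dot before a nonterminal B, add B -> .γ for every B-production
Closure: [S' -> .S, S -> .cA, S -> .cc]


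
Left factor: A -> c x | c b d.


Common prefix: 'c'
Factored: A -> c A', A' -> x | b d


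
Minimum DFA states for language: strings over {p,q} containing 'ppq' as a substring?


KMP-style automaton: 3 progress states + 1 absorbing accept = 4
Minimal DFA: 4 states


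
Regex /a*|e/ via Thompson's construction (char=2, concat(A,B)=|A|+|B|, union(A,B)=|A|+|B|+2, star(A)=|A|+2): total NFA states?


Syntax tree has 2 char leaf(s), 1 union(s), 1 star(s)
chars contribute 2×2 = 4; each union adds +2; each star adds +2
Total: 4 + 2 + 2 = 8 states


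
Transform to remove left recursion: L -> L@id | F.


Left-recursive alternatives: L@id; non-recursive: F
Introduce L': L -> FL', L' -> @idL' | ε


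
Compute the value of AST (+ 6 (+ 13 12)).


Evaluate inner: (+ 13 12) = 25
Evaluate root: (+ 6 25) = 31
Result: 31


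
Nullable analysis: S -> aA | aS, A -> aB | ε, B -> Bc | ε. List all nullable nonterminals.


A nonterminal is nullable iff some alternative derives ε (directly, or every symbol in it is nullable)
Nullable: {A, B}


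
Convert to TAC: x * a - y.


Break into single-operator statements:
t1 = x * a
t2 = t1 - y


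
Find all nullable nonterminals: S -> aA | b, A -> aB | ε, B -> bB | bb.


A nonterminal is nullable iff some alternative derives ε (directly, or every symbol in it is nullable)
Nullable: {A}


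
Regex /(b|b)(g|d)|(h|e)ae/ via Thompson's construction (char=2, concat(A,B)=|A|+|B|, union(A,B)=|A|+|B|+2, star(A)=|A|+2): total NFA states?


Syntax tree has 8 char leaf(s), 4 union(s), 0 star(s)
chars contribute 8×2 = 16; each union adds +2; each star adds +2
Total: 16 + 8 + 0 = 24 states


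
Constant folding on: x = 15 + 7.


15 + 7 = 22 at compile time
Optimized: x = 22


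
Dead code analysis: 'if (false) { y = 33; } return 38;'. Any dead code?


condition is constant false, so the whole block is unreachable
Dead: 'if (false) { y = 33; }'


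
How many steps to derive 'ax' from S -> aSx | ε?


Derivation: S => aSx => ax
Steps: 2


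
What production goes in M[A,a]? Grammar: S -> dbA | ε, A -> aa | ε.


For [A, a]: 'a' ∈ FIRST(aa)
Entry: A -> aa


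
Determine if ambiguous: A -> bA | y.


right-linear, alternatives start with distinct terminals 'b' vs 'y': unique leftmost derivation
Unambiguous


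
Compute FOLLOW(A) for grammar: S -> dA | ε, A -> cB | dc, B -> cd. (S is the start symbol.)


$ ∈ FOLLOW(S). For each A -> αBβ: add FIRST(β)\{ε} to FOLLOW(B); if β nullable, add FOLLOW(A).
FOLLOW(A) = {$}


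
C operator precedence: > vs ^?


'>' is relational (level 7); '^' is bitwise XOR (level 4)
Higher level binds tighter
'>' has higher precedence than '^'


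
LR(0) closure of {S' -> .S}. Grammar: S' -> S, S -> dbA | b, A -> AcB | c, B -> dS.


Start: S' -> .S
For each item with dot before a nonterminal B, add B -> .γ for every B-production
Closure: [S' -> .S, S -> .dbA, S -> .b]


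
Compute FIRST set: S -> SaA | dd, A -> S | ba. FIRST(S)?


Per alternative of S: FIRST(SaA) = {d}; FIRST(dd) = {d}
FIRST(S) = {d}


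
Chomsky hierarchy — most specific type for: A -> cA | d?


Right-linear: every RHS is a terminal or a terminal followed by one nonterminal
Classification: Type 3 (Regular)


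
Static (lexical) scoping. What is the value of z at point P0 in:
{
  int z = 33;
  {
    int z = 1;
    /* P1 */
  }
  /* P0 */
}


z declared in the same block as P0
z = 33


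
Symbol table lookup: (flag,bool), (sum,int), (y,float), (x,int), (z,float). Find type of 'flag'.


Lookup 'flag' → type bool


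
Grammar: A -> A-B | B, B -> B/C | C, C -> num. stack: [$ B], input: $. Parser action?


lookahead ∉ {/} so B won't extend; reduce A -> B
Action: reduce (A -> B)


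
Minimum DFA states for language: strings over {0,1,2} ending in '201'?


Track the longest suffix of input matching a prefix of '201': 4 classes (prefixes of length 0..3)
Minimal DFA: 4 states


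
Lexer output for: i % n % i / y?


Scan left to right, longest-match per lexeme
Tokens: ID(i), OP(%), ID(n), OP(%), ID(i), OP(/), ID(y)


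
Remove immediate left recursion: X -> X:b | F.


Left-recursive alternatives: X:b; non-recursive: F
Introduce X': X -> FX', X' -> :bX' | ε


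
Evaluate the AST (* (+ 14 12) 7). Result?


Evaluate inner: (+ 14 12) = 26
Evaluate root: (* 26 7) = 182
Result: 182


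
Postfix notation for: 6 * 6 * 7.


Left to right (same or higher precedence on left)
Postfix: 6 6 * 7 *


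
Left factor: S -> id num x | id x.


Common prefix: 'id'
Factored: S -> id S', S' -> num x | x


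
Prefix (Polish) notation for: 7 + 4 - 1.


left-to-right (same/higher precedence on left): tree is (- (+ 7 4) 1)
Prefix: - + 7 4 1


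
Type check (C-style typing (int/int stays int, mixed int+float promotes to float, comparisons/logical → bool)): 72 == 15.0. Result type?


Operand types: int == float
Rule: comparison yields bool
Result type: bool


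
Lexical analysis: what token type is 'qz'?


Pattern: letter/underscore followed by alphanumerics, not a keyword
Type: IDENTIFIER


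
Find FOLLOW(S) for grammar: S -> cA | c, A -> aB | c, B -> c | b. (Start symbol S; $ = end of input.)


$ ∈ FOLLOW(S). For each A -> αBβ: add FIRST(β)\{ε} to FOLLOW(B); if β nullable, add FOLLOW(A).
FOLLOW(S) = {$}


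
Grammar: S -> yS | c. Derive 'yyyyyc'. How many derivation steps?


Derivation: S => yS => yyS => yyyS => yyyyS => yyyyyS => yyyyyc
Steps: 6


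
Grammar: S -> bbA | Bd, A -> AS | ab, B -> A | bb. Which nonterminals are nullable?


A nonterminal is nullable iff some alternative derives ε (directly, or every symbol in it is nullable)
Nullable: {}


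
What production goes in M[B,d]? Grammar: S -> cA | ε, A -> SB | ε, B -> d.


For [B, d]: 'd' ∈ FIRST(d)
Entry: B -> d


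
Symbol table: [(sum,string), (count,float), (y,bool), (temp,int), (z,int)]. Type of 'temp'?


Lookup 'temp' → type int


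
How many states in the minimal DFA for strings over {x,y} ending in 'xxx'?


Track the longest suffix of input matching a prefix of 'xxx': 4 classes (prefixes of length 0..3)
Minimal DFA: 4 states


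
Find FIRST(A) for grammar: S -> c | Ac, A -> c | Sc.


Per alternative of A: FIRST(c) = {c}; FIRST(Sc) = {c}
FIRST(A) = {c}


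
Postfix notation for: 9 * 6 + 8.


Left to right (same or higher precedence on left)
Postfix: 9 6 * 8 +


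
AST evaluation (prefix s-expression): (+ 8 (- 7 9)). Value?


Evaluate inner: (- 7 9) = -2
Evaluate root: (+ 8 -2) = 6
Result: 6


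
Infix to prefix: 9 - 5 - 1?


left-to-right (same/higher precedence on left): tree is (- (- 9 5) 1)
Prefix: - - 9 5 1


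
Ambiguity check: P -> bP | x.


right-linear, alternatives start with distinct terminals 'b' vs 'x': unique leftmost derivation
Unambiguous


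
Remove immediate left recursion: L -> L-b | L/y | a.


Left-recursive alternatives: L-b, L/y; non-recursive: a
Introduce L': L -> aL', L' -> -bL' | /yL' | ε


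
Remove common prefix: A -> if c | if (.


Common prefix: 'if'
Factored: A -> if A', A' -> c | (


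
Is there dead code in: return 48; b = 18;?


statement follows a return and is unreachable
Dead: 'b = 18'


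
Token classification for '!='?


Pattern: operator symbol
Type: OPERATOR


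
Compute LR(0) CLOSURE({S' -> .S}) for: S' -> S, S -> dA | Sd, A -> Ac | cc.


Start: S' -> .S
For each item with dot before a nonterminal B, add B -> .γ for every B-production
Closure: [S' -> .S, S -> .dA, S -> .Sd]


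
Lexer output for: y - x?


Scan left to right, longest-match per lexeme
Tokens: ID(y), OP(-), ID(x)


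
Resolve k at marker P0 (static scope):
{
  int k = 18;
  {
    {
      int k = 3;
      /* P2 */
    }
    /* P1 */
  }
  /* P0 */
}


k declared in the same block as P0
k = 18


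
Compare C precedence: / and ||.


'/' is multiplicative (level 10); '||' is logical OR (level 1)
Higher level binds tighter
'/' has higher precedence than '||'


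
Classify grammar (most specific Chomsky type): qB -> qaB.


LHS has context (more than one symbol) and |LHS| ≤ |RHS|
Classification: Type 1 (Context-Sensitive)


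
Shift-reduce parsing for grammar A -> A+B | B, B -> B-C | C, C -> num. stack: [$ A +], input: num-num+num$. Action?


no handle ('A+' is not any RHS); shift 'num'
Action: shift


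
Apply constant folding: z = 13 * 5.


13 * 5 = 65 at compile time
Optimized: z = 65


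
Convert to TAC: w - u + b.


Break into single-operator statements:
t1 = w - u
t2 = t1 + b


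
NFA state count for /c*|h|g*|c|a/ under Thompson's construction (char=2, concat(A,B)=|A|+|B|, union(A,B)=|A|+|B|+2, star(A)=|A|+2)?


Syntax tree has 5 char leaf(s), 4 union(s), 2 star(s)
chars contribute 5×2 = 10; each union adds +2; each star adds +2
Total: 10 + 8 + 4 = 22 states


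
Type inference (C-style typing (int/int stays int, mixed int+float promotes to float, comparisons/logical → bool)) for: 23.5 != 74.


Operand types: float != int
Rule: comparison yields bool
Result type: bool


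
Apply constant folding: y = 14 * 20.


14 * 20 = 280 at compile time
Optimized: y = 280


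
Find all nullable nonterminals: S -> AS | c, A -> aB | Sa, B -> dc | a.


A nonterminal is nullable iff some alternative derives ε (directly, or every symbol in it is nullable)
Nullable: {}


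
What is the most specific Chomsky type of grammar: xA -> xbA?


LHS has context (more than one symbol) and |LHS| ≤ |RHS|
Classification: Type 1 (Context-Sensitive)


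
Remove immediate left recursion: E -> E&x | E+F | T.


Left-recursive alternatives: E&x, E+F; non-recursive: T
Introduce E': E -> TE', E' -> &xE' | +FE' | ε


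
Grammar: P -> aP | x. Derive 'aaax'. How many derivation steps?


Derivation: P => aP => aaP => aaaP => aaax
Steps: 4


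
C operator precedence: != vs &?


'!=' is equality (level 6); '&' is bitwise AND (level 5)
Higher level binds tighter
'!=' has higher precedence than '&'


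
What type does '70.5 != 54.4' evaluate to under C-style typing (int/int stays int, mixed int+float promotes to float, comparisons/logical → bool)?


Operand types: float != float
Rule: comparison yields bool
Result type: bool


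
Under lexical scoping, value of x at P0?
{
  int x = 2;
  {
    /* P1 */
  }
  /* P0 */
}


x declared in the same block as P0
x = 2


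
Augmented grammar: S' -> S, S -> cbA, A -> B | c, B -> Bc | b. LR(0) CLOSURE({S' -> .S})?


Start: S' -> .S
For each item with dot before a nonterminal B, add B -> .γ for every B-production
Closure: [S' -> .S, S -> .cbA]


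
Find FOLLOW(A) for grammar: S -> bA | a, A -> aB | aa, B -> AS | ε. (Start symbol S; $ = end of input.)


$ ∈ FOLLOW(S). For each A -> αBβ: add FIRST(β)\{ε} to FOLLOW(B); if β nullable, add FOLLOW(A).
FOLLOW(A) = {$, a, b}


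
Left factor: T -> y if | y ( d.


Common prefix: 'y'
Factored: T -> y T', T' -> if | ( d


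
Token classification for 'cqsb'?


Pattern: letter/underscore followed by alphanumerics, not a keyword
Type: IDENTIFIER


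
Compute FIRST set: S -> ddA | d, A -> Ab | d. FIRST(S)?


Per alternative of S: FIRST(ddA) = {d}; FIRST(d) = {d}
FIRST(S) = {d}


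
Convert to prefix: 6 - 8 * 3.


'*' binds tighter: tree is (- 6 (* 8 3))
Prefix: - 6 * 8 3


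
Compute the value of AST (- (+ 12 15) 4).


Evaluate inner: (+ 12 15) = 27
Evaluate root: (- 27 4) = 23
Result: 23


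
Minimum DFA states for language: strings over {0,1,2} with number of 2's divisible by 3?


Track (count of 2) mod 3: states 0..2, accept at 0
Minimal DFA: 3 states


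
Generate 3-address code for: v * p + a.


Break into single-operator statements:
t1 = v * p
t2 = t1 + a


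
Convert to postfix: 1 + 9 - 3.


Left to right (same or higher precedence on left)
Postfix: 1 9 + 3 -


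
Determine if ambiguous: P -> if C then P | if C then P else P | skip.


dangling else: 'if C then if C then skip else skip' parses two ways
Ambiguous


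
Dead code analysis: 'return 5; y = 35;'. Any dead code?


statement follows a return and is unreachable
Dead: 'y = 35'


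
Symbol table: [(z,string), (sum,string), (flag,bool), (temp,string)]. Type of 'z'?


Lookup 'z' → type string


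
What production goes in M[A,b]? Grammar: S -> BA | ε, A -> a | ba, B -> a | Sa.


For [A, b]: 'b' ∈ FIRST(ba)
Entry: A -> ba


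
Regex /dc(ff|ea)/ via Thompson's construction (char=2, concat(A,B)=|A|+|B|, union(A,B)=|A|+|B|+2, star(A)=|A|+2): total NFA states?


Syntax tree has 6 char leaf(s), 1 union(s), 0 star(s)
chars contribute 6×2 = 12; each union adds +2; each star adds +2
Total: 12 + 2 + 0 = 14 states


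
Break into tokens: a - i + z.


Scan left to right, longest-match per lexeme
Tokens: ID(a), OP(-), ID(i), OP(+), ID(z)


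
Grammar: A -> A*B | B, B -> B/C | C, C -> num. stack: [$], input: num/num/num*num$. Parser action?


no handle on stack; shift 'num'
Action: shift


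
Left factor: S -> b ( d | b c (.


Common prefix: 'b'
Factored: S -> b S', S' -> ( d | c (


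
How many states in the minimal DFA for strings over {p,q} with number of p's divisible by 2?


Track (count of p) mod 2: states 0..1, accept at 0
Minimal DFA: 2 states


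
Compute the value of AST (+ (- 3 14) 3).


Evaluate inner: (- 3 14) = -11
Evaluate root: (+ -11 3) = -8
Result: -8


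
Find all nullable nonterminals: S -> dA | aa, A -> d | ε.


A nonterminal is nullable iff some alternative derives ε (directly, or every symbol in it is nullable)
Nullable: {A}


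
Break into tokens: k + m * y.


Scan left to right, longest-match per lexeme
Tokens: ID(k), OP(+), ID(m), OP(*), ID(y)


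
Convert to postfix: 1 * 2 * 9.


Left to right (same or higher precedence on left)
Postfix: 1 2 * 9 *


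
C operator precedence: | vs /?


'/' is multiplicative (level 10); '|' is bitwise OR (level 3)
Higher level binds tighter
'/' has higher precedence than '|'


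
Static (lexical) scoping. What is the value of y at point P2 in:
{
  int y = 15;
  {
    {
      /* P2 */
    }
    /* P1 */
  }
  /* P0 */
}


P2's block does not declare y; resolves to the enclosing declaration at depth 0
y = 15


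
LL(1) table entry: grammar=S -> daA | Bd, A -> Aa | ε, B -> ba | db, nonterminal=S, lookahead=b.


For [S, b]: 'b' ∈ FIRST(Bd)
Entry: S -> Bd


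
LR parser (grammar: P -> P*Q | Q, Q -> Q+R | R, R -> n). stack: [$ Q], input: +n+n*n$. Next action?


shift '+' to continue Q -> Q+R
Action: shift


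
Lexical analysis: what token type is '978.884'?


Pattern: digits with a decimal point
Type: FLOAT_LITERAL


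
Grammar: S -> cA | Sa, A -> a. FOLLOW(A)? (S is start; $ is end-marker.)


$ ∈ FOLLOW(S). For each A -> αBβ: add FIRST(β)\{ε} to FOLLOW(B); if β nullable, add FOLLOW(A).
FOLLOW(A) = {$, a}


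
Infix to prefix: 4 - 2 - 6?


left-to-right (same/higher precedence on left): tree is (- (- 4 2) 6)
Prefix: - - 4 2 6


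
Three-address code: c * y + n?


Break into single-operator statements:
t1 = c * y
t2 = t1 + n


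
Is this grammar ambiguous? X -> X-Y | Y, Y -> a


precedence layered via separate nonterminal Y: deterministic
Unambiguous


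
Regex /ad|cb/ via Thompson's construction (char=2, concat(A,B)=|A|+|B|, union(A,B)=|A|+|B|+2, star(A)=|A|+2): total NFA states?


Syntax tree has 4 char leaf(s), 1 union(s), 0 star(s)
chars contribute 4×2 = 8; each union adds +2; each star adds +2
Total: 8 + 2 + 0 = 10 states


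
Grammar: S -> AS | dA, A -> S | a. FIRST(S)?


Per alternative of S: FIRST(AS) = {a, d}; FIRST(dA) = {d}
FIRST(S) = {a, d}


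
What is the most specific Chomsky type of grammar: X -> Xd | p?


Left-linear: every RHS is a terminal or one nonterminal followed by a terminal
Classification: Type 3 (Regular)


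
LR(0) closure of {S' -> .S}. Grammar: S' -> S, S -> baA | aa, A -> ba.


Start: S' -> .S
For each item with dot before a nonterminal B, add B -> .γ for every B-production
Closure: [S' -> .S, S -> .baA, S -> .aa]
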